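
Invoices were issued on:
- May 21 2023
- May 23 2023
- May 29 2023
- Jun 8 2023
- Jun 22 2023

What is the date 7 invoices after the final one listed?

The spacing grows by 4 each time: 2, 6, 10, 14 days.
Next gap: 18 days. Jun 22 2023 + 18 days = Jul 10 2023.
Next gap: 22 days. Jul 10 2023 + 22 days = Aug 1 2023.
Next gap: 26 days. Aug 1 2023 + 26 days = Aug 27 2023.
Next gap: 30 days. Aug 27 2023 + 30 days = Sep 26 2023.
Next gap: 34 days. Sep 26 2023 + 34 days = Oct 30 2023.
Next gap: 38 days. Oct 30 2023 + 38 days = Dec 7 2023.
Next gap: 42 days. Dec 7 2023 + 42 days = Jan 18 2024.

Jan 18 2024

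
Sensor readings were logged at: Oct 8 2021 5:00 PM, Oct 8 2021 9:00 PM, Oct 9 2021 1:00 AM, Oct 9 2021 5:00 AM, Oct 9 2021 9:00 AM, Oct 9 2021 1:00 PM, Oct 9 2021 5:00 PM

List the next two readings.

Oct 9 2021 9:00 PM, Oct 10 2021 1:00 AM

Gaps: 4, 4, 4, 4, 4, 4 hours — each event is 4 hours after the previous one.
Oct 9 2021 5:00 PM + 4 h = Oct 9 2021 9:00 PM.
Oct 9 2021 9:00 PM + 4 h = Oct 10 2021 1:00 AM.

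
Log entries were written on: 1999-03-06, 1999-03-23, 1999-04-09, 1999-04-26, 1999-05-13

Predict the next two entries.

The spacing is 17, 17, 17, 17 days — always 17 days.
1999-05-13 + 17 days = 1999-05-30.
1999-05-30 + 17 days = 1999-06-16.

1999-05-30, 1999-06-16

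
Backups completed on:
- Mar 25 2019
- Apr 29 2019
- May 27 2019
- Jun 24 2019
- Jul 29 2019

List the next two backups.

All Mondays; the gaps (35, 28, 28, 35) vary with month length.
This is the last Monday of each month.
August 2019 ends with Monday Aug 26 2019.
September 2019 ends with Monday Sep 30 2019.

Aug 26 2019, Sep 30 2019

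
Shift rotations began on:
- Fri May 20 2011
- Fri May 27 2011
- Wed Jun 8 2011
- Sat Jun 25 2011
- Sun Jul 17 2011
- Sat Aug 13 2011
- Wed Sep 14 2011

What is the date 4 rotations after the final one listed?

Sat Mar 10 2012

Gaps: 7, 12, 17, 22, 27, 32 days — each gap is 5 larger than the previous one.
Next gap: 37 days. Wed Sep 14 2011 + 37 days = Fri Oct 21 2011.
Next gap: 42 days. Fri Oct 21 2011 + 42 days = Fri Dec 2 2011.
Next gap: 47 days. Fri Dec 2 2011 + 47 days = Wed Jan 18 2012.
Next gap: 52 days. Wed Jan 18 2012 + 52 days = Sat Mar 10 2012.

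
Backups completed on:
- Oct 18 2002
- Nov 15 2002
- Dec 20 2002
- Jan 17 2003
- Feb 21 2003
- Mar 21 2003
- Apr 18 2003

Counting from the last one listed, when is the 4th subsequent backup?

Aug 15 2003

Gaps: 28, 35, 28, 35, 28, 28 days — a mix of 28 and 35. Every date is a Friday.
Each is the 3rd Friday of its month.
3rd Friday of May 2003: May 16 2003.
3rd Friday of June 2003: Jun 20 2003.
3rd Friday of July 2003: Jul 18 2003.
August 2003 — 3rd Friday is Aug 15 2003.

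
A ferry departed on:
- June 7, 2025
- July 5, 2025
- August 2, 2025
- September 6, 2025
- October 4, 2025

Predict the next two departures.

November 1, 2025; December 6, 2025

All dates are Saturdays, 28, 28, 35, 28 days apart.
Specifically, the 1st Saturday of each month.
1st Saturday of November 2025: November 1, 2025.
1st Saturday of December 2025: December 6, 2025.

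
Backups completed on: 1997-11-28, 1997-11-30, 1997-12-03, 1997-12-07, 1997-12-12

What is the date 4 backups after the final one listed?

1998-01-11

The spacing grows by 1 each time: 2, 3, 4, 5 days.
Next gap: 6 days. 1997-12-12 + 6 days = 1997-12-18.
Next gap: 7 days. 1997-12-18 + 7 days = 1997-12-25.
Next gap: 8 days. 1997-12-25 + 8 days = 1998-01-02.
Next gap: 9 days. 1998-01-02 + 9 days = 1998-01-11.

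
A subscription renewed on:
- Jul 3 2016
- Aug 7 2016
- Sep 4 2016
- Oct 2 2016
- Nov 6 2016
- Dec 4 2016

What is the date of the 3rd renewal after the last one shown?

Mar 5 2017

Gaps: 35, 28, 28, 35, 28 days — a mix of 28 and 35. Every date is a Sunday.
Each is the 1st Sunday of its month.
1st Sunday of January 2017: Jan 1 2017.
February 2017 — 1st Sunday is Feb 5 2017.
March 2017 — 1st Sunday is Mar 5 2017.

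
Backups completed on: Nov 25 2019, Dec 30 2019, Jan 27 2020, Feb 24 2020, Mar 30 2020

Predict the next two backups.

All Mondays; the gaps (35, 28, 28, 35) vary with month length.
This is the last Monday of each month.
April 2020 ends with Monday Apr 27 2020.
May 2020 ends with Monday May 25 2020.

Apr 27 2020, May 25 2020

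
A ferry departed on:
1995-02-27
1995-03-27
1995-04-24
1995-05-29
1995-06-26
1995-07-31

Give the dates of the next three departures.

1995-08-28, 1995-09-25, 1995-10-30

These are Mondays with 28, 28, 35, 28, 35-day gaps.
Each is the final Monday of its month — 1995-05-29 is past the 28th, so '4th Monday' doesn't fit.
Last Monday of August 1995: 1995-08-28.
Last Monday of September 1995: 1995-09-25.
October 1995 ends with Monday 1995-10-30.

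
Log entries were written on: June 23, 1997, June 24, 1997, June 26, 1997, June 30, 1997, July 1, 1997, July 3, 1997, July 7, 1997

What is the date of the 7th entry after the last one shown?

The gap pattern 1, 2, 4, 1, 2, 4 repeats every 3 events.
These are the Mondays, Tuesdays and Thursdays of each week.
Next Tuesday: July 8, 1997.
Next Thursday: July 10, 1997.
Next Monday: July 14, 1997.
Next Tuesday: July 15, 1997.
The following Thursday is July 17, 1997.
The following Monday is July 21, 1997.
Next Tuesday: July 22, 1997.

July 22, 1997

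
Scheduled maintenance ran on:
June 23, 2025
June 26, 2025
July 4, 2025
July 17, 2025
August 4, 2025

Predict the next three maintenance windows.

August 27, 2025; September 24, 2025; October 27, 2025

The spacing grows by 5 each time: 3, 8, 13, 18 days.
Next gap: 23 days. August 4, 2025 + 23 days = August 27, 2025.
Next gap: 28 days. August 27, 2025 + 28 days = September 24, 2025.
Next gap: 33 days. September 24, 2025 + 33 days = October 27, 2025.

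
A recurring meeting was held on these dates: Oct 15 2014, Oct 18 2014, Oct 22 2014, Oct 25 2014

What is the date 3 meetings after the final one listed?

Nov 5 2014

Every event lands on a Wednesday or Saturday (gaps cycle 3, 4, 3).
So the schedule is: every Wednesday and Saturday.
The following Wednesday is Oct 29 2014.
The following Saturday is Nov 1 2014.
The following Wednesday is Nov 5 2014.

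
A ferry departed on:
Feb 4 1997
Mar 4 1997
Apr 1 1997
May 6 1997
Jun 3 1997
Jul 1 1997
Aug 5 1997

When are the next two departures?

All dates are Tuesdays, 28, 28, 35, 28, 28, 35 days apart.
Specifically, the 1st Tuesday of each month.
September 1997 — 1st Tuesday is Sep 2 1997.
1st Tuesday of October 1997: Oct 7 1997.

Sep 2 1997, Oct 7 1997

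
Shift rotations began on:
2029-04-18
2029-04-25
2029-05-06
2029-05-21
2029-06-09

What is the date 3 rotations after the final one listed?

2029-08-29

Intervals are 7, 11, 15, 19 days — an arithmetic progression with common difference 4.
Next gap: 23 days. 2029-06-09 + 23 days = 2029-07-02.
Next gap: 27 days. 2029-07-02 + 27 days = 2029-07-29.
Next gap: 31 days. 2029-07-29 + 31 days = 2029-08-29.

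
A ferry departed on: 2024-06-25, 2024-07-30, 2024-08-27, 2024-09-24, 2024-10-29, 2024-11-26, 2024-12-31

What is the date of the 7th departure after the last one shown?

All Tuesdays; the gaps (35, 28, 28, 35, 28, 35) vary with month length.
This is the last Tuesday of each month.
January 2025 ends with Tuesday 2025-01-28.
Last Tuesday of February 2025: 2025-02-25.
March 2025 ends with Tuesday 2025-03-25.
April 2025 ends with Tuesday 2025-04-29.
Last Tuesday of May 2025: 2025-05-27.
Last Tuesday of June 2025: 2025-06-24.
Last Tuesday of July 2025: 2025-07-29.

2025-07-29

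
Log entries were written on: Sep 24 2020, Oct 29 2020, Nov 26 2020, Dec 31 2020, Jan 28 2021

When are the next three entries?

Feb 25 2021, Mar 25 2021, Apr 29 2021

Every date is a Thursday; gaps 35, 28, 35, 28 days.
Each is the last Thursday of its month (at least one falls on the 29th or later, ruling out '4th Thursday').
February 2021 ends with Thursday Feb 25 2021.
March 2021 ends with Thursday Mar 25 2021.
Last Thursday of April 2021: Apr 29 2021.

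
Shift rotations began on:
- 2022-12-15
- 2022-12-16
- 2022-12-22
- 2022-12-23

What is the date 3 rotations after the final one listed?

Gaps: 1, 6, 1 days — not constant, but cyclic with period 2.
The events fall on every Thursday and Friday.
Next Thursday: 2022-12-29.
The following Friday is 2022-12-30.
The following Thursday is 2023-01-05.

2023-01-05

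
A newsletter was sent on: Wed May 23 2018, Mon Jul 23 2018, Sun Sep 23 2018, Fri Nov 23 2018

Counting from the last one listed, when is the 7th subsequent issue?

Gaps: 61, 62, 61 days — not constant. Every event is on the 23rd of the month.
Pattern: the 23rd of every 2 months.
January 2019: Wed Jan 23 2019.
Next: March 2019 → Sat Mar 23 2019.
Next: May 2019 → Thu May 23 2019.
July 2019: Tue Jul 23 2019.
September 2019: Mon Sep 23 2019.
Next: November 2019 → Sat Nov 23 2019.
Next: January 2020 → Thu Jan 23 2020.

Thu Jan 23 2020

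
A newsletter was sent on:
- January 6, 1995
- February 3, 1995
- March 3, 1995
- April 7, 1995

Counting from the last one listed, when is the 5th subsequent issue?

All dates are Fridays, 28, 28, 35 days apart.
Specifically, the 1st Friday of each month.
1st Friday of May 1995: May 5, 1995.
June 1995 — 1st Friday is June 2, 1995.
1st Friday of July 1995: July 7, 1995.
1st Friday of August 1995: August 4, 1995.
September 1995 — 1st Friday is September 1, 1995.

September 1, 1995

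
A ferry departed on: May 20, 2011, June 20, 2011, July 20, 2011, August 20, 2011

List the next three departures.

Each date is the 20th; the gaps (31, 30, 31) track the month lengths.
The rule is the 20th of each month.
Next: September 2011 → September 20, 2011.
Next: October 2011 → October 20, 2011.
November 2011: November 20, 2011.

September 20, 2011; October 20, 2011; November 20, 2011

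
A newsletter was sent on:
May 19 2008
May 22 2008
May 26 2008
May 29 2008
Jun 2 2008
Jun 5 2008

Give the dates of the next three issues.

Jun 9 2008, Jun 12 2008, Jun 16 2008

Every event lands on a Monday or Thursday (gaps cycle 3, 4, 3, 4, 3).
So the schedule is: every Monday and Thursday.
Next Monday: Jun 9 2008.
Next Thursday: Jun 12 2008.
Next Monday: Jun 16 2008.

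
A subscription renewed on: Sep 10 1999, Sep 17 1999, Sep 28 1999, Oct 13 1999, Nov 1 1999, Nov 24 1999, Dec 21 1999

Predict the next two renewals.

Jan 21 2000, Feb 25 2000

The spacing grows by 4 each time: 7, 11, 15, 19, 23, 27 days.
Next gap: 31 days. Dec 21 1999 + 31 days = Jan 21 2000.
Next gap: 35 days. Jan 21 2000 + 35 days = Feb 25 2000.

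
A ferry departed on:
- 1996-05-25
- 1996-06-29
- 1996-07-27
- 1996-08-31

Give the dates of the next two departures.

Every date is a Saturday; gaps 35, 28, 35 days.
Each is the last Saturday of its month (at least one falls on the 29th or later, ruling out '4th Saturday').
September 1996 ends with Saturday 1996-09-28.
Last Saturday of October 1996: 1996-10-26.

1996-09-28, 1996-10-26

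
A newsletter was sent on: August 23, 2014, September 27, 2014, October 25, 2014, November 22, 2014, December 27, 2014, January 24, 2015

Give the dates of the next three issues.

February 28, 2015; March 28, 2015; April 25, 2015

All dates are Saturdays, 35, 28, 28, 35, 28 days apart.
Specifically, the 4th Saturday of each month.
4th Saturday of February 2015: February 28, 2015.
March 2015 — 4th Saturday is March 28, 2015.
April 2015 — 4th Saturday is April 25, 2015.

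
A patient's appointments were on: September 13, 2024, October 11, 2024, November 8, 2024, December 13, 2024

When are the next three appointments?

January 10, 2025; February 14, 2025; March 14, 2025

All dates are Fridays, 28, 28, 35 days apart.
Specifically, the 2nd Friday of each month.
2nd Friday of January 2025: January 10, 2025.
2nd Friday of February 2025: February 14, 2025.
2nd Friday of March 2025: March 14, 2025.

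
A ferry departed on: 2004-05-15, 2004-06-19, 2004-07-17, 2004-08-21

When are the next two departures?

These are Saturdays at 28- or 35-day spacing (35, 28, 35).
The pattern: 3rd Saturday of the month.
3rd Saturday of September 2004: 2004-09-18.
October 2004 — 3rd Saturday is 2004-10-16.

2004-09-18, 2004-10-16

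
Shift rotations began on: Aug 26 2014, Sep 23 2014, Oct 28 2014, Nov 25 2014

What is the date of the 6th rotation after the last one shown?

May 26 2015

Gaps: 28, 35, 28 days — a mix of 28 and 35. Every date is a Tuesday.
Each is the 4th Tuesday of its month.
December 2014 — 4th Tuesday is Dec 23 2014.
January 2015 — 4th Tuesday is Jan 27 2015.
4th Tuesday of February 2015: Feb 24 2015.
March 2015 — 4th Tuesday is Mar 24 2015.
April 2015 — 4th Tuesday is Apr 28 2015.
4th Tuesday of May 2015: May 26 2015.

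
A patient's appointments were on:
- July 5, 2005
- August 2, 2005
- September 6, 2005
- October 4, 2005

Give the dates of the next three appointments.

All dates are Tuesdays, 28, 35, 28 days apart.
Specifically, the 1st Tuesday of each month.
1st Tuesday of November 2005: November 1, 2005.
December 2005 — 1st Tuesday is December 6, 2005.
January 2006 — 1st Tuesday is January 3, 2006.

November 1, 2005; December 6, 2005; January 3, 2006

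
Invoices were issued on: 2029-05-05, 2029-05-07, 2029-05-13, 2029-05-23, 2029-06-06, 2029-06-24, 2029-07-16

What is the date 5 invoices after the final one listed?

The spacing grows by 4 each time: 2, 6, 10, 14, 18, 22 days.
Next gap: 26 days. 2029-07-16 + 26 days = 2029-08-11.
Next gap: 30 days. 2029-08-11 + 30 days = 2029-09-10.
Next gap: 34 days. 2029-09-10 + 34 days = 2029-10-14.
Next gap: 38 days. 2029-10-14 + 38 days = 2029-11-21.
Next gap: 42 days. 2029-11-21 + 42 days = 2030-01-02.

2030-01-02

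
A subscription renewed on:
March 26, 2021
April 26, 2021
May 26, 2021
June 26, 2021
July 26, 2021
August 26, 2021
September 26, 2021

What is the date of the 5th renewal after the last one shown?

Each date is the 26th; the gaps (31, 30, 31, 30, 31, 31) track the month lengths.
The rule is the 26th of each month.
Next: October 2021 → October 26, 2021.
Next: November 2021 → November 26, 2021.
December 2021: December 26, 2021.
January 2022: January 26, 2022.
February 2022: February 26, 2022.

February 26, 2022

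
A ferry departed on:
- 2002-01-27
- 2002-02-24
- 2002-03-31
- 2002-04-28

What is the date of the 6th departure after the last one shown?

2002-10-27

These are Sundays with 28, 35, 28-day gaps.
Each is the final Sunday of its month — 2002-03-31 is past the 28th, so '4th Sunday' doesn't fit.
Last Sunday of May 2002: 2002-05-26.
Last Sunday of June 2002: 2002-06-30.
July 2002 ends with Sunday 2002-07-28.
August 2002 ends with Sunday 2002-08-25.
Last Sunday of September 2002: 2002-09-29.
October 2002 ends with Sunday 2002-10-27.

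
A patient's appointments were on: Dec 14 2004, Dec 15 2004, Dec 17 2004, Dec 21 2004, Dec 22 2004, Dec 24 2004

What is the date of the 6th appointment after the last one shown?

The gap pattern 1, 2, 4, 1, 2 repeats every 3 events.
These are the Tuesdays, Wednesdays and Fridays of each week.
The following Tuesday is Dec 28 2004.
Next Wednesday: Dec 29 2004.
The following Friday is Dec 31 2004.
Next Tuesday: Jan 4 2005.
The following Wednesday is Jan 5 2005.
The following Friday is Jan 7 2005.

Jan 7 2005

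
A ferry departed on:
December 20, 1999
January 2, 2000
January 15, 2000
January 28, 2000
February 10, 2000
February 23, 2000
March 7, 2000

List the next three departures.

March 20, 2000; April 2, 2000; April 15, 2000

The spacing is 13, 13, 13, 13, 13, 13 days — always 13 days.
March 7, 2000 + 13 days = March 20, 2000.
March 20, 2000 + 13 days = April 2, 2000.
April 2, 2000 + 13 days = April 15, 2000.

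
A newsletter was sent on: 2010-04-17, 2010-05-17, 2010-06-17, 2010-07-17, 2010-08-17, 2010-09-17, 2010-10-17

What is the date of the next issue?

2010-11-17

Gaps: 30, 31, 30, 31, 31, 30 days — not constant. Every event is on the 17th of the month.
Pattern: the 17th of each month.
Next: November 2010 → 2010-11-17.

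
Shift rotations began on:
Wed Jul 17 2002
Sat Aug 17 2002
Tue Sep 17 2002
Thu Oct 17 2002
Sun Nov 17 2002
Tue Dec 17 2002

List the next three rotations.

Fri Jan 17 2003, Mon Feb 17 2003, Mon Mar 17 2003

Each date is the 17th; the gaps (31, 31, 30, 31, 30) track the month lengths.
The rule is the 17th of each month.
Next: January 2003 → Fri Jan 17 2003.
February 2003: Mon Feb 17 2003.
Next: March 2003 → Mon Mar 17 2003.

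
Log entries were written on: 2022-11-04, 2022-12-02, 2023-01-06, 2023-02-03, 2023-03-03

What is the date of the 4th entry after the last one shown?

All dates are Fridays, 28, 35, 28, 28 days apart.
Specifically, the 1st Friday of each month.
April 2023 — 1st Friday is 2023-04-07.
1st Friday of May 2023: 2023-05-05.
1st Friday of June 2023: 2023-06-02.
1st Friday of July 2023: 2023-07-07.

2023-07-07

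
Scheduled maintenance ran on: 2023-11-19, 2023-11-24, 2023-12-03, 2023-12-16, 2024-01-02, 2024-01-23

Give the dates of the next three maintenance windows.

The spacing grows by 4 each time: 5, 9, 13, 17, 21 days.
Next gap: 25 days. 2024-01-23 + 25 days = 2024-02-17.
Next gap: 29 days. 2024-02-17 + 29 days = 2024-03-17.
Next gap: 33 days. 2024-03-17 + 33 days = 2024-04-19.

2024-02-17, 2024-03-17, 2024-04-19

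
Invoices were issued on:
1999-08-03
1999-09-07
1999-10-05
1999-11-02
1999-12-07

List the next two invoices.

2000-01-04, 2000-02-01

Gaps: 35, 28, 28, 35 days — a mix of 28 and 35. Every date is a Tuesday.
Each is the 1st Tuesday of its month.
January 2000 — 1st Tuesday is 2000-01-04.
1st Tuesday of February 2000: 2000-02-01.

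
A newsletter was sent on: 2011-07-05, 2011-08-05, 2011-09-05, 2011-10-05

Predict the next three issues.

2011-11-05, 2011-12-05, 2012-01-05

Gaps: 31, 31, 30 days — not constant. Every event is on the 5th of the month.
Pattern: the 5th of each month.
November 2011: 2011-11-05.
December 2011: 2011-12-05.
January 2012: 2012-01-05.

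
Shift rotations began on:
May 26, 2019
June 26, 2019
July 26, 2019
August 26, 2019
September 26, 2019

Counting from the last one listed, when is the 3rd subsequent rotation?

Gaps: 31, 30, 31, 31 days — not constant. Every event is on the 26th of the month.
Pattern: the 26th of each month.
Next: October 2019 → October 26, 2019.
Next: November 2019 → November 26, 2019.
December 2019: December 26, 2019.

December 26, 2019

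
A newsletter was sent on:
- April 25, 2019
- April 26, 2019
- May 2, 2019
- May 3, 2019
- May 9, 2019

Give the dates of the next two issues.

Gaps: 1, 6, 1, 6 days — not constant, but cyclic with period 2.
The events fall on every Thursday and Friday.
Next Friday: May 10, 2019.
Next Thursday: May 16, 2019.

May 10, 2019; May 16, 2019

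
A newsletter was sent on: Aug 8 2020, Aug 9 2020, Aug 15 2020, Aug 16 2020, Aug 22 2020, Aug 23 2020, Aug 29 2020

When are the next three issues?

Aug 30 2020, Sep 5 2020, Sep 6 2020

The gap pattern 1, 6, 1, 6, 1, 6 repeats every 2 events.
These are the Saturdays and Sundays of each week.
Next Sunday: Aug 30 2020.
The following Saturday is Sep 5 2020.
The following Sunday is Sep 6 2020.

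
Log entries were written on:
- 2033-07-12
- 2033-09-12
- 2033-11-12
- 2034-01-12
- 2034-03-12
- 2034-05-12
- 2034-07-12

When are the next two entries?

2034-09-12, 2034-11-12

Each date is the 12th; the gaps (62, 61, 61, 59, 61, 61) track the month lengths.
The rule is the 12th of every 2 months.
September 2034: 2034-09-12.
November 2034: 2034-11-12.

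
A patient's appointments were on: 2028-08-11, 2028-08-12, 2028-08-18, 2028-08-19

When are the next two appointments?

2028-08-25, 2028-08-26

Every event lands on a Friday or Saturday (gaps cycle 1, 6, 1).
So the schedule is: every Friday and Saturday.
The following Friday is 2028-08-25.
Next Saturday: 2028-08-26.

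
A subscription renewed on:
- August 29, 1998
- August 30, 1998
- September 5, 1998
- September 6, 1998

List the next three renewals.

September 12, 1998; September 13, 1998; September 19, 1998

Gaps: 1, 6, 1 days — not constant, but cyclic with period 2.
The events fall on every Saturday and Sunday.
The following Saturday is September 12, 1998.
The following Sunday is September 13, 1998.
Next Saturday: September 19, 1998.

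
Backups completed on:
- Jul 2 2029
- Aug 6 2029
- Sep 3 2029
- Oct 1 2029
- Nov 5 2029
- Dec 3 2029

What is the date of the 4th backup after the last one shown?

Apr 1 2030

Gaps: 35, 28, 28, 35, 28 days — a mix of 28 and 35. Every date is a Monday.
Each is the 1st Monday of its month.
1st Monday of January 2030: Jan 7 2030.
February 2030 — 1st Monday is Feb 4 2030.
March 2030 — 1st Monday is Mar 4 2030.
April 2030 — 1st Monday is Apr 1 2030.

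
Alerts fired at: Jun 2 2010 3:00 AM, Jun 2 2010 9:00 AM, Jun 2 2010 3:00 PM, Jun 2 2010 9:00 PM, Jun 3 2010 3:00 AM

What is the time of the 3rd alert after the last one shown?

Gaps: 6, 6, 6, 6 hours — each event is 6 hours after the previous one.
Jun 3 2010 3:00 AM + 6 h = Jun 3 2010 9:00 AM.
Jun 3 2010 9:00 AM + 6 h = Jun 3 2010 3:00 PM.
Jun 3 2010 3:00 PM + 6 h = Jun 3 2010 9:00 PM.

Jun 3 2010 9:00 PM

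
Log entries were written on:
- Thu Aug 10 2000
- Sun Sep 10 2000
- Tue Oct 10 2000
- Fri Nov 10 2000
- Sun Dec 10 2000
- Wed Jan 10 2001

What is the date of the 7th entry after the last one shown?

The day-of-month is always 10 (31, 30, 31, 30, 31 days between events).
So this recurs on the 10th of each month.
Next: February 2001 → Sat Feb 10 2001.
March 2001: Sat Mar 10 2001.
April 2001: Tue Apr 10 2001.
May 2001: Thu May 10 2001.
Next: June 2001 → Sun Jun 10 2001.
Next: July 2001 → Tue Jul 10 2001.
Next: August 2001 → Fri Aug 10 2001.

Fri Aug 10 2001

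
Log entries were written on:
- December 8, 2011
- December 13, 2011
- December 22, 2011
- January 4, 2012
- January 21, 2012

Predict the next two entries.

The spacing grows by 4 each time: 5, 9, 13, 17 days.
Next gap: 21 days. January 21, 2012 + 21 days = February 11, 2012.
Next gap: 25 days. February 11, 2012 + 25 days = March 7, 2012.

February 11, 2012; March 7, 2012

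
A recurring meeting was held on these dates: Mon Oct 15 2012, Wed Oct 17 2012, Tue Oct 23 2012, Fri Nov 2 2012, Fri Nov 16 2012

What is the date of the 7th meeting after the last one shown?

Fri Jun 14 2013

The spacing grows by 4 each time: 2, 6, 10, 14 days.
Next gap: 18 days. Fri Nov 16 2012 + 18 days = Tue Dec 4 2012.
Next gap: 22 days. Tue Dec 4 2012 + 22 days = Wed Dec 26 2012.
Next gap: 26 days. Wed Dec 26 2012 + 26 days = Mon Jan 21 2013.
Next gap: 30 days. Mon Jan 21 2013 + 30 days = Wed Feb 20 2013.
Next gap: 34 days. Wed Feb 20 2013 + 34 days = Tue Mar 26 2013.
Next gap: 38 days. Tue Mar 26 2013 + 38 days = Fri May 3 2013.
Next gap: 42 days. Fri May 3 2013 + 42 days = Fri Jun 14 2013.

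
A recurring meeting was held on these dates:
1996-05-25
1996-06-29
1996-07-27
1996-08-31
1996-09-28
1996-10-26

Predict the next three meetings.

These are Saturdays with 35, 28, 35, 28, 28-day gaps.
Each is the final Saturday of its month — 1996-06-29 is past the 28th, so '4th Saturday' doesn't fit.
November 1996 ends with Saturday 1996-11-30.
Last Saturday of December 1996: 1996-12-28.
Last Saturday of January 1997: 1997-01-25.

1996-11-30, 1996-12-28, 1997-01-25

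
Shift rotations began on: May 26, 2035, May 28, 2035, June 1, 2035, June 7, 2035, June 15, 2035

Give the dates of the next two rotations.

June 25, 2035; July 7, 2035

Intervals are 2, 4, 6, 8 days — an arithmetic progression with common difference 2.
Next gap: 10 days. June 15, 2035 + 10 days = June 25, 2035.
Next gap: 12 days. June 25, 2035 + 12 days = July 7, 2035.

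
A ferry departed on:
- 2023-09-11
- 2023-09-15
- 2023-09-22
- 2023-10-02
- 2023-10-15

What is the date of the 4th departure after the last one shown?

Gaps: 4, 7, 10, 13 days — each gap is 3 larger than the previous one.
Next gap: 16 days. 2023-10-15 + 16 days = 2023-10-31.
Next gap: 19 days. 2023-10-31 + 19 days = 2023-11-19.
Next gap: 22 days. 2023-11-19 + 22 days = 2023-12-11.
Next gap: 25 days. 2023-12-11 + 25 days = 2024-01-05.

2024-01-05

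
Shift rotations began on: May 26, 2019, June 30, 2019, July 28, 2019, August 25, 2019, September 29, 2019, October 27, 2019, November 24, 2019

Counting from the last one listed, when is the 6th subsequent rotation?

All Sundays; the gaps (35, 28, 28, 35, 28, 28) vary with month length.
This is the last Sunday of each month.
December 2019 ends with Sunday December 29, 2019.
Last Sunday of January 2020: January 26, 2020.
Last Sunday of February 2020: February 23, 2020.
Last Sunday of March 2020: March 29, 2020.
April 2020 ends with Sunday April 26, 2020.
May 2020 ends with Sunday May 31, 2020.

May 31, 2020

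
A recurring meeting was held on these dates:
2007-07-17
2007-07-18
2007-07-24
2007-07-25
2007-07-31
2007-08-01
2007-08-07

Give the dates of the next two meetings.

2007-08-08, 2007-08-14

The gap pattern 1, 6, 1, 6, 1, 6 repeats every 2 events.
These are the Tuesdays and Wednesdays of each week.
The following Wednesday is 2007-08-08.
Next Tuesday: 2007-08-14.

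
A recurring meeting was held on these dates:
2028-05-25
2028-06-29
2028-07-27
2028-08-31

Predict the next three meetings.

2028-09-28, 2028-10-26, 2028-11-30

All Thursdays; the gaps (35, 28, 35) vary with month length.
This is the last Thursday of each month.
Last Thursday of September 2028: 2028-09-28.
October 2028 ends with Thursday 2028-10-26.
Last Thursday of November 2028: 2028-11-30.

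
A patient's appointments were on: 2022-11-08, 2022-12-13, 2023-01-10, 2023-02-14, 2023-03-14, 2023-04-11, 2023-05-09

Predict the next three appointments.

2023-06-13, 2023-07-11, 2023-08-08

All dates are Tuesdays, 35, 28, 35, 28, 28, 28 days apart.
Specifically, the 2nd Tuesday of each month.
2nd Tuesday of June 2023: 2023-06-13.
2nd Tuesday of July 2023: 2023-07-11.
August 2023 — 2nd Tuesday is 2023-08-08.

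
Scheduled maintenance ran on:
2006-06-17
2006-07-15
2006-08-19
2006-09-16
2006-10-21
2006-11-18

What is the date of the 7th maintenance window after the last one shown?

2007-06-16

All dates are Saturdays, 28, 35, 28, 35, 28 days apart.
Specifically, the 3rd Saturday of each month.
3rd Saturday of December 2006: 2006-12-16.
3rd Saturday of January 2007: 2007-01-20.
February 2007 — 3rd Saturday is 2007-02-17.
3rd Saturday of March 2007: 2007-03-17.
3rd Saturday of April 2007: 2007-04-21.
3rd Saturday of May 2007: 2007-05-19.
June 2007 — 3rd Saturday is 2007-06-16.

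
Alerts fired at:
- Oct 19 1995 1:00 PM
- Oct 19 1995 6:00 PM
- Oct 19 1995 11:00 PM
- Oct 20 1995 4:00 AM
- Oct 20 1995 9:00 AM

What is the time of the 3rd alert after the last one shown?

Oct 21 1995 12:00 AM

Spacing: 5, 5, 5, 5 h — constant 5 h.
Oct 20 1995 9:00 AM + 5 h = Oct 20 1995 2:00 PM.
Oct 20 1995 2:00 PM + 5 h = Oct 20 1995 7:00 PM.
Oct 20 1995 7:00 PM + 5 h = Oct 21 1995 12:00 AM.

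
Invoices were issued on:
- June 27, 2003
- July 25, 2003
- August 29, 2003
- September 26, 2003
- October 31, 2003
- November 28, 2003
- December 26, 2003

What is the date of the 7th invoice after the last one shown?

These are Fridays with 28, 35, 28, 35, 28, 28-day gaps.
Each is the final Friday of its month — August 29, 2003 is past the 28th, so '4th Friday' doesn't fit.
Last Friday of January 2004: January 30, 2004.
Last Friday of February 2004: February 27, 2004.
March 2004 ends with Friday March 26, 2004.
April 2004 ends with Friday April 30, 2004.
May 2004 ends with Friday May 28, 2004.
June 2004 ends with Friday June 25, 2004.
Last Friday of July 2004: July 30, 2004.

July 30, 2004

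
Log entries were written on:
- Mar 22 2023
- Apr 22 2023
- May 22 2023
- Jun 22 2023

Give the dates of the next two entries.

Jul 22 2023, Aug 22 2023

The day-of-month is always 22 (31, 30, 31 days between events).
So this recurs on the 22nd of each month.
July 2023: Jul 22 2023.
August 2023: Aug 22 2023.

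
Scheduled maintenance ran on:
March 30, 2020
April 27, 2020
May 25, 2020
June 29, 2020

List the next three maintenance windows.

Every date is a Monday; gaps 28, 28, 35 days.
Each is the last Monday of its month (at least one falls on the 29th or later, ruling out '4th Monday').
July 2020 ends with Monday July 27, 2020.
Last Monday of August 2020: August 31, 2020.
September 2020 ends with Monday September 28, 2020.

July 27, 2020; August 31, 2020; September 28, 2020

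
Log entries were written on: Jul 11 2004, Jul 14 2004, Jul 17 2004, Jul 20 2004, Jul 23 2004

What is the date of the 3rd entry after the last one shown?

Aug 1 2004

The spacing is 3, 3, 3, 3 days — always 3 days.
Jul 23 2004 + 3 days = Jul 26 2004.
Jul 26 2004 + 3 days = Jul 29 2004.
Jul 29 2004 + 3 days = Aug 1 2004.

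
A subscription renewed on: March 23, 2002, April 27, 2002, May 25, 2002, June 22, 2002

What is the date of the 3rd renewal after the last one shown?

September 28, 2002

All dates are Saturdays, 35, 28, 28 days apart.
Specifically, the 4th Saturday of each month.
4th Saturday of July 2002: July 27, 2002.
4th Saturday of August 2002: August 24, 2002.
4th Saturday of September 2002: September 28, 2002.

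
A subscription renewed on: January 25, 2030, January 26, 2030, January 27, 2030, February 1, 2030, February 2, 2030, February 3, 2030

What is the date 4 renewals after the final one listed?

Every event lands on a Friday or Saturday or Sunday (gaps cycle 1, 1, 5, 1, 1).
So the schedule is: every Friday, Saturday and Sunday.
Next Friday: February 8, 2030.
Next Saturday: February 9, 2030.
Next Sunday: February 10, 2030.
The following Friday is February 15, 2030.

February 15, 2030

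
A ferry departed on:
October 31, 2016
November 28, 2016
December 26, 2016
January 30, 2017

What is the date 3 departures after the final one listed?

These are Mondays with 28, 28, 35-day gaps.
Each is the final Monday of its month — October 31, 2016 is past the 28th, so '4th Monday' doesn't fit.
Last Monday of February 2017: February 27, 2017.
Last Monday of March 2017: March 27, 2017.
April 2017 ends with Monday April 24, 2017.

April 24, 2017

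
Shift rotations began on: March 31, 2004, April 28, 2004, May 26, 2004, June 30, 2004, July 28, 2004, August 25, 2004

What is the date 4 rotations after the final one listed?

December 29, 2004

These are Wednesdays with 28, 28, 35, 28, 28-day gaps.
Each is the final Wednesday of its month — March 31, 2004 is past the 28th, so '4th Wednesday' doesn't fit.
Last Wednesday of September 2004: September 29, 2004.
October 2004 ends with Wednesday October 27, 2004.
Last Wednesday of November 2004: November 24, 2004.
Last Wednesday of December 2004: December 29, 2004.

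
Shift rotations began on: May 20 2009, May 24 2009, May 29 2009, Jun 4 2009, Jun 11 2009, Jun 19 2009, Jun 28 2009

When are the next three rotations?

Intervals are 4, 5, 6, 7, 8, 9 days — an arithmetic progression with common difference 1.
Next gap: 10 days. Jun 28 2009 + 10 days = Jul 8 2009.
Next gap: 11 days. Jul 8 2009 + 11 days = Jul 19 2009.
Next gap: 12 days. Jul 19 2009 + 12 days = Jul 31 2009.

Jul 8 2009, Jul 19 2009, Jul 31 2009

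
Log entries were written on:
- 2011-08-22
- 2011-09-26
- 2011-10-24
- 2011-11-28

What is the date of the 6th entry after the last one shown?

2012-05-28

Gaps: 35, 28, 35 days — a mix of 28 and 35. Every date is a Monday.
Each is the 4th Monday of its month.
4th Monday of December 2011: 2011-12-26.
January 2012 — 4th Monday is 2012-01-23.
February 2012 — 4th Monday is 2012-02-27.
March 2012 — 4th Monday is 2012-03-26.
April 2012 — 4th Monday is 2012-04-23.
4th Monday of May 2012: 2012-05-28.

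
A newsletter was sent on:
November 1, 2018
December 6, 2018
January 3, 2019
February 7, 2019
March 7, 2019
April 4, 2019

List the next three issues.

Gaps: 35, 28, 35, 28, 28 days — a mix of 28 and 35. Every date is a Thursday.
Each is the 1st Thursday of its month.
1st Thursday of May 2019: May 2, 2019.
1st Thursday of June 2019: June 6, 2019.
1st Thursday of July 2019: July 4, 2019.

May 2, 2019; June 6, 2019; July 4, 2019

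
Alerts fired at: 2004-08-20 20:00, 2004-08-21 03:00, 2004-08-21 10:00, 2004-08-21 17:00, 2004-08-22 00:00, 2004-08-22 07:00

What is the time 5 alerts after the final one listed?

The interval is a steady 7 hours (7, 7, 7, 7, 7).
2004-08-22 07:00 + 7 h = 2004-08-22 14:00.
2004-08-22 14:00 + 7 h = 2004-08-22 21:00.
2004-08-22 21:00 + 7 h = 2004-08-23 04:00.
2004-08-23 04:00 + 7 h = 2004-08-23 11:00.
2004-08-23 11:00 + 7 h = 2004-08-23 18:00.

2004-08-23 18:00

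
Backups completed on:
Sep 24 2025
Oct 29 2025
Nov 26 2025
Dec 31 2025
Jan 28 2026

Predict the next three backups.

Feb 25 2026, Mar 25 2026, Apr 29 2026

These are Wednesdays with 35, 28, 35, 28-day gaps.
Each is the final Wednesday of its month — Oct 29 2025 is past the 28th, so '4th Wednesday' doesn't fit.
February 2026 ends with Wednesday Feb 25 2026.
March 2026 ends with Wednesday Mar 25 2026.
April 2026 ends with Wednesday Apr 29 2026.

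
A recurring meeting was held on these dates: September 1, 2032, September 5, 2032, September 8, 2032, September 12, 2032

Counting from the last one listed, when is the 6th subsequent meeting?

Every event lands on a Wednesday or Sunday (gaps cycle 4, 3, 4).
So the schedule is: every Wednesday and Sunday.
The following Wednesday is September 15, 2032.
Next Sunday: September 19, 2032.
The following Wednesday is September 22, 2032.
Next Sunday: September 26, 2032.
The following Wednesday is September 29, 2032.
Next Sunday: October 3, 2032.

October 3, 2032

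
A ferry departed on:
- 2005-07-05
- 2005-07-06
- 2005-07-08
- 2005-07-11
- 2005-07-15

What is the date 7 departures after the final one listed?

Gaps: 1, 2, 3, 4 days — each gap is 1 larger than the previous one.
Next gap: 5 days. 2005-07-15 + 5 days = 2005-07-20.
Next gap: 6 days. 2005-07-20 + 6 days = 2005-07-26.
Next gap: 7 days. 2005-07-26 + 7 days = 2005-08-02.
Next gap: 8 days. 2005-08-02 + 8 days = 2005-08-10.
Next gap: 9 days. 2005-08-10 + 9 days = 2005-08-19.
Next gap: 10 days. 2005-08-19 + 10 days = 2005-08-29.
Next gap: 11 days. 2005-08-29 + 11 days = 2005-09-09.

2005-09-09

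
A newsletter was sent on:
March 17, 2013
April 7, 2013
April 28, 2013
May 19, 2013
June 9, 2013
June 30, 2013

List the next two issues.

July 21, 2013; August 11, 2013

Every event comes 21 days after the last (21, 21, 21, 21, 21).
June 30, 2013 + 21 days = July 21, 2013.
July 21, 2013 + 21 days = August 11, 2013.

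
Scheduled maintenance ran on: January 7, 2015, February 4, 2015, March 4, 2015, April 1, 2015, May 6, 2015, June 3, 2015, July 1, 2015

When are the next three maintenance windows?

August 5, 2015; September 2, 2015; October 7, 2015

These are Wednesdays at 28- or 35-day spacing (28, 28, 28, 35, 28, 28).
The pattern: 1st Wednesday of the month.
August 2015 — 1st Wednesday is August 5, 2015.
September 2015 — 1st Wednesday is September 2, 2015.
1st Wednesday of October 2015: October 7, 2015.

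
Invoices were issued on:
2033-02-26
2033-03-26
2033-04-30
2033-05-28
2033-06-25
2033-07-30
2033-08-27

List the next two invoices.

Every date is a Saturday; gaps 28, 35, 28, 28, 35, 28 days.
Each is the last Saturday of its month (at least one falls on the 29th or later, ruling out '4th Saturday').
September 2033 ends with Saturday 2033-09-24.
October 2033 ends with Saturday 2033-10-29.

2033-09-24, 2033-10-29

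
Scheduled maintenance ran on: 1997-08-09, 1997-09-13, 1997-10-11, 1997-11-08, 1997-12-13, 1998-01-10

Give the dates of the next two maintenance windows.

1998-02-14, 1998-03-14

Gaps: 35, 28, 28, 35, 28 days — a mix of 28 and 35. Every date is a Saturday.
Each is the 2nd Saturday of its month.
2nd Saturday of February 1998: 1998-02-14.
2nd Saturday of March 1998: 1998-03-14.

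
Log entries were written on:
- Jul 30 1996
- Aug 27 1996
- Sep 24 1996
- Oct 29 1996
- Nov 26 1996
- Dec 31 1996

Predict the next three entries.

All Tuesdays; the gaps (28, 28, 35, 28, 35) vary with month length.
This is the last Tuesday of each month.
January 1997 ends with Tuesday Jan 28 1997.
February 1997 ends with Tuesday Feb 25 1997.
March 1997 ends with Tuesday Mar 25 1997.

Jan 28 1997, Feb 25 1997, Mar 25 1997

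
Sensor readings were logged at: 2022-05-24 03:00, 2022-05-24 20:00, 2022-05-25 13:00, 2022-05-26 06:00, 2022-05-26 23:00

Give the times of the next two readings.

2022-05-27 16:00, 2022-05-28 09:00

The interval is a steady 17 hours (17, 17, 17, 17).
2022-05-26 23:00 + 17 h = 2022-05-27 16:00.
2022-05-27 16:00 + 17 h = 2022-05-28 09:00.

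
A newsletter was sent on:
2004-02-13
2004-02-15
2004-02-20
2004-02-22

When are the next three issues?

Every event lands on a Friday or Sunday (gaps cycle 2, 5, 2).
So the schedule is: every Friday and Sunday.
The following Friday is 2004-02-27.
Next Sunday: 2004-02-29.
Next Friday: 2004-03-05.

2004-02-27, 2004-02-29, 2004-03-05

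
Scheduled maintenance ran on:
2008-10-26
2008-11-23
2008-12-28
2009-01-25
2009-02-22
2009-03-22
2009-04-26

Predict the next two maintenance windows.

All dates are Sundays, 28, 35, 28, 28, 28, 35 days apart.
Specifically, the 4th Sunday of each month.
May 2009 — 4th Sunday is 2009-05-24.
June 2009 — 4th Sunday is 2009-06-28.

2009-05-24, 2009-06-28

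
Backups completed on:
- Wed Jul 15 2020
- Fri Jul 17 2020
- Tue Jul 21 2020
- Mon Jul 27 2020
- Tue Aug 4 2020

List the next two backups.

Fri Aug 14 2020, Wed Aug 26 2020

Intervals are 2, 4, 6, 8 days — an arithmetic progression with common difference 2.
Next gap: 10 days. Tue Aug 4 2020 + 10 days = Fri Aug 14 2020.
Next gap: 12 days. Fri Aug 14 2020 + 12 days = Wed Aug 26 2020.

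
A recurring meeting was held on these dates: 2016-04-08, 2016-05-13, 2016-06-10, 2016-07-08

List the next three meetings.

2016-08-12, 2016-09-09, 2016-10-14

These are Fridays at 28- or 35-day spacing (35, 28, 28).
The pattern: 2nd Friday of the month.
August 2016 — 2nd Friday is 2016-08-12.
2nd Friday of September 2016: 2016-09-09.
2nd Friday of October 2016: 2016-10-14.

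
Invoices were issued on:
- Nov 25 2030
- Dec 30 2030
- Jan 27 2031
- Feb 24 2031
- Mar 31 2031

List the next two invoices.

These are Mondays with 35, 28, 28, 35-day gaps.
Each is the final Monday of its month — Dec 30 2030 is past the 28th, so '4th Monday' doesn't fit.
Last Monday of April 2031: Apr 28 2031.
May 2031 ends with Monday May 26 2031.

Apr 28 2031, May 26 2031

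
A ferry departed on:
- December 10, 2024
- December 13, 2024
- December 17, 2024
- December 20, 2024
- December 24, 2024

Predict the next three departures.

December 27, 2024; December 31, 2024; January 3, 2025

Gaps: 3, 4, 3, 4 days — not constant, but cyclic with period 2.
The events fall on every Tuesday and Friday.
The following Friday is December 27, 2024.
Next Tuesday: December 31, 2024.
Next Friday: January 3, 2025.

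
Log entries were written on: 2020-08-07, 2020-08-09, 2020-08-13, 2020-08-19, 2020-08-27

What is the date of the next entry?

2020-09-06

The spacing grows by 2 each time: 2, 4, 6, 8 days.
Next gap: 10 days. 2020-08-27 + 10 days = 2020-09-06.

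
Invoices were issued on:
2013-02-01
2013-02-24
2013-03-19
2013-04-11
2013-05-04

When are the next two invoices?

The spacing is 23, 23, 23, 23 days — always 23 days.
2013-05-04 + 23 days = 2013-05-27.
2013-05-27 + 23 days = 2013-06-19.

2013-05-27, 2013-06-19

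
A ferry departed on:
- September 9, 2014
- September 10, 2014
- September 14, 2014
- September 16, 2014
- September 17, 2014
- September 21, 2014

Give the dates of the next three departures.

Gaps: 1, 4, 2, 1, 4 days — not constant, but cyclic with period 3.
The events fall on every Tuesday, Wednesday and Sunday.
The following Tuesday is September 23, 2014.
Next Wednesday: September 24, 2014.
Next Sunday: September 28, 2014.

September 23, 2014; September 24, 2014; September 28, 2014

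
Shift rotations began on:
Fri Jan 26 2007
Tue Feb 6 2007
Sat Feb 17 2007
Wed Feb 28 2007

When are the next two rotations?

Sun Mar 11 2007, Thu Mar 22 2007

The spacing is 11, 11, 11 days — always 11 days.
Wed Feb 28 2007 + 11 days = Sun Mar 11 2007.
Sun Mar 11 2007 + 11 days = Thu Mar 22 2007.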